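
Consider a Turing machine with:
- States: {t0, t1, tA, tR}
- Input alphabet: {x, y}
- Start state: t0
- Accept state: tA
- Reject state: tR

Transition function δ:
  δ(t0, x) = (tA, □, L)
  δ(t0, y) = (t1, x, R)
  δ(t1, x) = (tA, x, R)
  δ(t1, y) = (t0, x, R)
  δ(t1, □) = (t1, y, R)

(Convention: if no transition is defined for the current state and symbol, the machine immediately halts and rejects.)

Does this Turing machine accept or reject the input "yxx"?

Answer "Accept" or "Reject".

Execution trace:
Initial: [t0]yxx
Step 1: δ(t0, y) = (t1, x, R) → x[t1]xx
Step 2: δ(t1, x) = (tA, x, R) → xx[tA]x

The machine reaches the accept state tA and halts.

Answer: Accept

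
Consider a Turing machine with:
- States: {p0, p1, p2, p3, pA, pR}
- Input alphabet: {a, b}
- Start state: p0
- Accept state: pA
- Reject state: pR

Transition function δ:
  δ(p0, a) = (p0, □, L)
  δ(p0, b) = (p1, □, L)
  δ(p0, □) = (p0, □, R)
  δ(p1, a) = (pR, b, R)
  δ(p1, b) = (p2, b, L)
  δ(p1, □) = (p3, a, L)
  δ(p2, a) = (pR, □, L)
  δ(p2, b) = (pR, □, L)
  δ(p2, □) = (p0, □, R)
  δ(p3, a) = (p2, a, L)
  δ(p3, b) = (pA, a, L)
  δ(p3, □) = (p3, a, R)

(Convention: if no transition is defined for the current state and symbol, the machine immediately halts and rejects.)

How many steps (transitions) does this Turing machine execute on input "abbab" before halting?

Execution trace:
Initial: [p0]abbab
Step 1: δ(p0, a) = (p0, □, L) → [p0]□□bbab
Step 2: δ(p0, □) = (p0, □, R) → □[p0]□bbab
Step 3: δ(p0, □) = (p0, □, R) → □□[p0]bbab
Step 4: δ(p0, b) = (p1, □, L) → □[p1]□□bab
Step 5: δ(p1, □) = (p3, a, L) → [p3]□a□bab
Step 6: δ(p3, □) = (p3, a, R) → a[p3]a□bab
Step 7: δ(p3, a) = (p2, a, L) → [p2]aa□bab
Step 8: δ(p2, a) = (pR, □, L) → [pR]□□a□bab

The machine reaches the reject state pR and halts.

The machine executed 8 steps before halting.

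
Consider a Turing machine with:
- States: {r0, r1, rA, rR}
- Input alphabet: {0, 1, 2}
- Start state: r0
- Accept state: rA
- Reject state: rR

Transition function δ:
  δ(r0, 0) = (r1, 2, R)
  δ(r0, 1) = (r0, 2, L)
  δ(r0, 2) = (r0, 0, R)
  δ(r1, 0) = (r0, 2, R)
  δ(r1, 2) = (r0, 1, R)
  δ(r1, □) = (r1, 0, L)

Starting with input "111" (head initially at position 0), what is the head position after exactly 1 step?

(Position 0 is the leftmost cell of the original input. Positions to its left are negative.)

Execution trace (head position shown):
Step 0: [r0]111  (head at position 0)
Step 1: move left → [r0]□211  (head at position -1)

After 1 step, the head is at position -1.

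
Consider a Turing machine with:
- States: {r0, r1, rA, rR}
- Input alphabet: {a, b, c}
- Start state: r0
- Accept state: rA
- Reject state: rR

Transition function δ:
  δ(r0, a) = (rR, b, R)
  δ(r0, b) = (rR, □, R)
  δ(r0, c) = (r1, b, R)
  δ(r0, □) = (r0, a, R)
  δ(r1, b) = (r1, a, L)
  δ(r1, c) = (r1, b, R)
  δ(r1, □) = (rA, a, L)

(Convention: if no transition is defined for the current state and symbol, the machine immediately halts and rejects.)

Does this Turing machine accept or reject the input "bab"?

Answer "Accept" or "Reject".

Execution trace:
Initial: [r0]bab
Step 1: δ(r0, b) = (rR, □, R) → □[rR]ab

The machine reaches the reject state rR and halts.

Answer: Reject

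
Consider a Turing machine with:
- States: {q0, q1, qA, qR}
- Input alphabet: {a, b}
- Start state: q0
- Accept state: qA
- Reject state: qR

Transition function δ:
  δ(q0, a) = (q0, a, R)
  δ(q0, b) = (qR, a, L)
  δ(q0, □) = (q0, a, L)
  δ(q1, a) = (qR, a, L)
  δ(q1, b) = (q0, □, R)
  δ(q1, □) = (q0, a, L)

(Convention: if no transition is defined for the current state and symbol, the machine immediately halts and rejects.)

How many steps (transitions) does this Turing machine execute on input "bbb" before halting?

Execution trace:
Initial: [q0]bbb
Step 1: δ(q0, b) = (qR, a, L) → [qR]□abb

The machine reaches the reject state qR and halts.

The machine executed 1 step before halting.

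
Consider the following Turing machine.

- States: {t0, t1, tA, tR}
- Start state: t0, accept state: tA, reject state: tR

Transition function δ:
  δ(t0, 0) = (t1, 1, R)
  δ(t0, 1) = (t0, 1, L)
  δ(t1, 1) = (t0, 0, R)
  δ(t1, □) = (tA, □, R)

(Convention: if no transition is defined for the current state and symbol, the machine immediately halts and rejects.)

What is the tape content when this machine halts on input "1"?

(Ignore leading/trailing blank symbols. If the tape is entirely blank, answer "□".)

Execution trace:
Initial: [t0]1
Step 1: δ(t0, 1) = (t0, 1, L) → [t0]□1

No transition is defined for δ(t0, □). By convention the machine halts and rejects.

Final tape (ignoring leading/trailing blanks): 1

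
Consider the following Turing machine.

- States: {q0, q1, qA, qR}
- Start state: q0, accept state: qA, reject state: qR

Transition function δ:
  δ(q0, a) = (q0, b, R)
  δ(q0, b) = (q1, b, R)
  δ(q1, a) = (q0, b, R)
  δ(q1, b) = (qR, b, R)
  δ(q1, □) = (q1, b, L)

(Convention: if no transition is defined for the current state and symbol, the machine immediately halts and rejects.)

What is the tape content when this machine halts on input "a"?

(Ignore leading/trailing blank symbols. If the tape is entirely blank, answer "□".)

Execution trace:
Initial: [q0]a
Step 1: δ(q0, a) = (q0, b, R) → b[q0]□

No transition is defined for δ(q0, □). By convention the machine halts and rejects.

Final tape (ignoring leading/trailing blanks): b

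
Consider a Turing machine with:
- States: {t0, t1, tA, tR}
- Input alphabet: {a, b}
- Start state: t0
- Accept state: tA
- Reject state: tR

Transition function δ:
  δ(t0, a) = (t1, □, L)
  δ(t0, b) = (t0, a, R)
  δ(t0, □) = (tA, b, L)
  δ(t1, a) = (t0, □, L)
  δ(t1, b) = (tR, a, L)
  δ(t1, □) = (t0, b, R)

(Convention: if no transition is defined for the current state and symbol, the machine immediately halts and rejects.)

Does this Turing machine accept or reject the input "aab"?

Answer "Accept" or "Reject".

Execution trace:
Initial: [t0]aab
Step 1: δ(t0, a) = (t1, □, L) → [t1]□□ab
Step 2: δ(t1, □) = (t0, b, R) → b[t0]□ab
Step 3: δ(t0, □) = (tA, b, L) → [tA]bbab

The machine reaches the accept state tA and halts.

Answer: Accept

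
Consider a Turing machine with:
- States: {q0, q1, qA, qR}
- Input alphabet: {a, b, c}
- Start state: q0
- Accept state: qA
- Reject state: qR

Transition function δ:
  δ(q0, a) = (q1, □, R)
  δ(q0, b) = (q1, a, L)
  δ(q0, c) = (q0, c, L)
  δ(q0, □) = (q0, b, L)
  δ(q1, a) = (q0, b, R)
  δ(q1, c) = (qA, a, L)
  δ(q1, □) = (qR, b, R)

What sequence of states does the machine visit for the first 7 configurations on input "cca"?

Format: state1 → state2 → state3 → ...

Execution trace:
Initial: [q0]cca
Step 1: δ(q0, c) = (q0, c, L) → [q0]□cca
Step 2: δ(q0, □) = (q0, b, L) → [q0]□bcca
Step 3: δ(q0, □) = (q0, b, L) → [q0]□bbcca
Step 4: δ(q0, □) = (q0, b, L) → [q0]□bbbcca
Step 5: δ(q0, □) = (q0, b, L) → [q0]□bbbbcca
Step 6: δ(q0, □) = (q0, b, L) → [q0]□bbbbbcca

State sequence: q0 → q0 → q0 → q0 → q0 → q0 → q0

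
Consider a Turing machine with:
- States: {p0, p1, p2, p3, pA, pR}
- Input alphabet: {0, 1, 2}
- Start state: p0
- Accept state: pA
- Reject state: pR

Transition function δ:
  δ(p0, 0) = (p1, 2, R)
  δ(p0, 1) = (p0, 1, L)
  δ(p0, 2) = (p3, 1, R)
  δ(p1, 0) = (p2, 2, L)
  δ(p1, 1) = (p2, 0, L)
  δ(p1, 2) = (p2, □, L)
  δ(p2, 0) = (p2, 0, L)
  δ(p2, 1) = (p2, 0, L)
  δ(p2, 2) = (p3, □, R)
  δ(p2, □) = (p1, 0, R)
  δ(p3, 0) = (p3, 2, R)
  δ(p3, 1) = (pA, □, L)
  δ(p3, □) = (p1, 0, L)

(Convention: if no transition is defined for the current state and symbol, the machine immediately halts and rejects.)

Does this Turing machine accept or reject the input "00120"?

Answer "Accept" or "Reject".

Execution trace:
Initial: [p0]00120
Step 1: δ(p0, 0) = (p1, 2, R) → 2[p1]0120
Step 2: δ(p1, 0) = (p2, 2, L) → [p2]22120
Step 3: δ(p2, 2) = (p3, □, R) → □[p3]2120

No transition is defined for δ(p3, 2). By convention the machine halts and rejects.

Answer: Reject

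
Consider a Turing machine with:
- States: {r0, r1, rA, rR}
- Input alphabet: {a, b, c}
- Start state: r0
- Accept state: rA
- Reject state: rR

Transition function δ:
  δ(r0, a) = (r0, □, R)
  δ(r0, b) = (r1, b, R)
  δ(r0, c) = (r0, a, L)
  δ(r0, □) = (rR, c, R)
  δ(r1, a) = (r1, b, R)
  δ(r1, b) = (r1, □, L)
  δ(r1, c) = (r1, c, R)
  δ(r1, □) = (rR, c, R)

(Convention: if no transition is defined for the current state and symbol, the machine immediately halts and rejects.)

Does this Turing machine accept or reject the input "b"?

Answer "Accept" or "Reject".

Execution trace:
Initial: [r0]b
Step 1: δ(r0, b) = (r1, b, R) → b[r1]□
Step 2: δ(r1, □) = (rR, c, R) → bc[rR]□

The machine reaches the reject state rR and halts.

Answer: Reject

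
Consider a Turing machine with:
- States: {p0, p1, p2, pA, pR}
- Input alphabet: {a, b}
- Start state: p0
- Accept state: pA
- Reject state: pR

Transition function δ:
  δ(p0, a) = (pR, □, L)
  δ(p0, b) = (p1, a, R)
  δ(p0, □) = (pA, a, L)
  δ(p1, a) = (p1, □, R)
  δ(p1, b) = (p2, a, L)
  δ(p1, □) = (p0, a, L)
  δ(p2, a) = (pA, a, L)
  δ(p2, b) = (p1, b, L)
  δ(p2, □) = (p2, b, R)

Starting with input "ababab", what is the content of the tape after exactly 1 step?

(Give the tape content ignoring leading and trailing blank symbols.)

Execution trace:
Initial: [p0]ababab
Step 1: δ(p0, a) = (pR, □, L) → [pR]□□babab

The machine reaches the reject state pR and halts.

After 1 step, the tape (ignoring leading/trailing blanks) is: babab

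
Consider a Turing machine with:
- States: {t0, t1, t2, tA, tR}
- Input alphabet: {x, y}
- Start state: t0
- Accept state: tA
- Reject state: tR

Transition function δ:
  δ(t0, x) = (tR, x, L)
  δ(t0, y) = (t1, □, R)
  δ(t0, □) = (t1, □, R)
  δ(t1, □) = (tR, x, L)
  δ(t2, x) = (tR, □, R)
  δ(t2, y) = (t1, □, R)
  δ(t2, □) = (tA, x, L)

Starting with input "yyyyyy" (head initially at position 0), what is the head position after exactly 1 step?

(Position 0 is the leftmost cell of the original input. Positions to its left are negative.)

Execution trace (head position shown):
Step 0: [t0]yyyyyy  (head at position 0)
Step 1: move right → □[t1]yyyyy  (head at position 1)

After 1 step, the head is at position 1.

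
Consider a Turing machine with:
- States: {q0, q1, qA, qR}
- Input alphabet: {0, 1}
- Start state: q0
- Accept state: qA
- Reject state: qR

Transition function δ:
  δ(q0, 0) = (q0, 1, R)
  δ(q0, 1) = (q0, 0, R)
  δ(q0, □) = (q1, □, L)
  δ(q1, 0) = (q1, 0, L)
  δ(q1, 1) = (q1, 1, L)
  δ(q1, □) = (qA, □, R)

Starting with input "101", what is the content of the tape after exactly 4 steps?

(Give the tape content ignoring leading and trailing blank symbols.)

Execution trace:
Initial: [q0]101
Step 1: δ(q0, 1) = (q0, 0, R) → 0[q0]01
Step 2: δ(q0, 0) = (q0, 1, R) → 01[q0]1
Step 3: δ(q0, 1) = (q0, 0, R) → 010[q0]□
Step 4: δ(q0, □) = (q1, □, L) → 01[q1]0□

After 4 steps, the tape (ignoring leading/trailing blanks) is: 010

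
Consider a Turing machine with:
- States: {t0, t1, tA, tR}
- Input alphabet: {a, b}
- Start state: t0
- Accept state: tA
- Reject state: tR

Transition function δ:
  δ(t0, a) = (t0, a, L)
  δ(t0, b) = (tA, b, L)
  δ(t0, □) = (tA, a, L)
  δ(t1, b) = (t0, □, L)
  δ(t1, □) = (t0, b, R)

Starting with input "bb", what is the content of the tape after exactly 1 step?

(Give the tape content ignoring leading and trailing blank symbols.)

Execution trace:
Initial: [t0]bb
Step 1: δ(t0, b) = (tA, b, L) → [tA]□bb

The machine reaches the accept state tA and halts.

After 1 step, the tape (ignoring leading/trailing blanks) is: bb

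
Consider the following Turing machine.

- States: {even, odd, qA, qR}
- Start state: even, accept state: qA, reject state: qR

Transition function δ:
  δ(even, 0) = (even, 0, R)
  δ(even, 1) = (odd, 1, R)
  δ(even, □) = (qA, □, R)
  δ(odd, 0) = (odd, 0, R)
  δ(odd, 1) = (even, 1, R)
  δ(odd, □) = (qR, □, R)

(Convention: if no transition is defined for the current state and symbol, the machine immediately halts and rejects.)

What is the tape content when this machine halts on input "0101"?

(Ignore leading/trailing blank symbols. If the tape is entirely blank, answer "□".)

Execution trace:
Initial: [even]0101
Step 1: δ(even, 0) = (even, 0, R) → 0[even]101
Step 2: δ(even, 1) = (odd, 1, R) → 01[odd]01
Step 3: δ(odd, 0) = (odd, 0, R) → 010[odd]1
Step 4: δ(odd, 1) = (even, 1, R) → 0101[even]□
Step 5: δ(even, □) = (qA, □, R) → 0101□[qA]□

The machine reaches the accept state qA and halts.

Final tape (ignoring leading/trailing blanks): 0101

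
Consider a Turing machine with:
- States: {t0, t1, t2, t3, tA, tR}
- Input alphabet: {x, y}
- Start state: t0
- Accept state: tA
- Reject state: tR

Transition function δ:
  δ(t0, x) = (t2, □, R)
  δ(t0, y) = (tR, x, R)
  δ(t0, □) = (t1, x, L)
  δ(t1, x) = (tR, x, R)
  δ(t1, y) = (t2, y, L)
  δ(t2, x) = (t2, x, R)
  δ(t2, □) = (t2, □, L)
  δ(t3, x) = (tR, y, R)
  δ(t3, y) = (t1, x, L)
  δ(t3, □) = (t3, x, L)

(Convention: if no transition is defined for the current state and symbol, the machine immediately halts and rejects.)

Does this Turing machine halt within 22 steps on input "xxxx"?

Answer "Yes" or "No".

Execution trace:
Initial: [t0]xxxx
Step 1: δ(t0, x) = (t2, □, R) → □[t2]xxx
Step 2: δ(t2, x) = (t2, x, R) → □x[t2]xx
Step 3: δ(t2, x) = (t2, x, R) → □xx[t2]x
Step 4: δ(t2, x) = (t2, x, R) → □xxx[t2]□
Step 5: δ(t2, □) = (t2, □, L) → □xx[t2]x□
Step 6: δ(t2, x) = (t2, x, R) → □xxx[t2]□
Step 7: δ(t2, □) = (t2, □, L) → □xx[t2]x□
Step 8: δ(t2, x) = (t2, x, R) → □xxx[t2]□
Step 9: δ(t2, □) = (t2, □, L) → □xx[t2]x□
Step 10: δ(t2, x) = (t2, x, R) → □xxx[t2]□
Step 11: δ(t2, □) = (t2, □, L) → □xx[t2]x□
Step 12: δ(t2, x) = (t2, x, R) → □xxx[t2]□
Step 13: δ(t2, □) = (t2, □, L) → □xx[t2]x□
Step 14: δ(t2, x) = (t2, x, R) → □xxx[t2]□
Step 15: δ(t2, □) = (t2, □, L) → □xx[t2]x□
Step 16: δ(t2, x) = (t2, x, R) → □xxx[t2]□
Step 17: δ(t2, □) = (t2, □, L) → □xx[t2]x□
Step 18: δ(t2, x) = (t2, x, R) → □xxx[t2]□
Step 19: δ(t2, □) = (t2, □, L) → □xx[t2]x□
Step 20: δ(t2, x) = (t2, x, R) → □xxx[t2]□
Step 21: δ(t2, □) = (t2, □, L) → □xx[t2]x□
Step 22: δ(t2, x) = (t2, x, R) → □xxx[t2]□

The machine has not reached a halting state after 22 steps.
The machine did not halt within the 22-step bound.

Answer: No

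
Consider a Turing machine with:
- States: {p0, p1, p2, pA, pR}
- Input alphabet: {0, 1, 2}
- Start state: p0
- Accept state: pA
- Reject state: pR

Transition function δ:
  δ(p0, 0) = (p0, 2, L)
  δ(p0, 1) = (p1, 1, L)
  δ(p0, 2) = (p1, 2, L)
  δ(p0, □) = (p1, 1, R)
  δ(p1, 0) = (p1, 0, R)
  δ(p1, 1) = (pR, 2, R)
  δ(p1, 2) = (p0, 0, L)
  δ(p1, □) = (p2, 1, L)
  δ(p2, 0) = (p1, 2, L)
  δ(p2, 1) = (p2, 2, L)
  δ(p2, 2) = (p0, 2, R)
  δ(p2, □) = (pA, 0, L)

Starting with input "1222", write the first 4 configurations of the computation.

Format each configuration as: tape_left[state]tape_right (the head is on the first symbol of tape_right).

Transitions applied:
Step 1: δ(p0, 1) = (p1, 1, L)
Step 2: δ(p1, □) = (p2, 1, L)
Step 3: δ(p2, □) = (pA, 0, L)

The first 4 configurations are:
[p0]1222 ⊢ [p1]□1222 ⊢ [p2]□11222 ⊢ [pA]□011222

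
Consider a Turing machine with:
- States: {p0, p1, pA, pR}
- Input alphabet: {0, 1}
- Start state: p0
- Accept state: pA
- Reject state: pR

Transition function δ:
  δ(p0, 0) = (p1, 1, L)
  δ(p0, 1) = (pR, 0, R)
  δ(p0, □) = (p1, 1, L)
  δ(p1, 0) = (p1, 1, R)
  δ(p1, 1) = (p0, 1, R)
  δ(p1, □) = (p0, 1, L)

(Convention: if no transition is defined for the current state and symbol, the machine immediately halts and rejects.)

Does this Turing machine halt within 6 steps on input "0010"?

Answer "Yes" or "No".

Execution trace:
Initial: [p0]0010
Step 1: δ(p0, 0) = (p1, 1, L) → [p1]□1010
Step 2: δ(p1, □) = (p0, 1, L) → [p0]□11010
Step 3: δ(p0, □) = (p1, 1, L) → [p1]□111010
Step 4: δ(p1, □) = (p0, 1, L) → [p0]□1111010
Step 5: δ(p0, □) = (p1, 1, L) → [p1]□11111010
Step 6: δ(p1, □) = (p0, 1, L) → [p0]□111111010

The machine has not reached a halting state after 6 steps.
The machine did not halt within the 6-step bound.

Answer: No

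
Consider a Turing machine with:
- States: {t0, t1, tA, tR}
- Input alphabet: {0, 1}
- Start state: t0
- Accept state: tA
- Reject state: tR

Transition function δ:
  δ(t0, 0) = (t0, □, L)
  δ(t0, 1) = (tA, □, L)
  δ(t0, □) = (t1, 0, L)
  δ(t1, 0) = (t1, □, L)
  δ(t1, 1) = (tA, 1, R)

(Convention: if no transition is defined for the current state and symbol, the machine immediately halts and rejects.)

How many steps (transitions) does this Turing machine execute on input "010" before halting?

Execution trace:
Initial: [t0]010
Step 1: δ(t0, 0) = (t0, □, L) → [t0]□□10
Step 2: δ(t0, □) = (t1, 0, L) → [t1]□0□10

No transition is defined for δ(t1, □). By convention the machine halts and rejects.

The machine executed 2 steps before halting.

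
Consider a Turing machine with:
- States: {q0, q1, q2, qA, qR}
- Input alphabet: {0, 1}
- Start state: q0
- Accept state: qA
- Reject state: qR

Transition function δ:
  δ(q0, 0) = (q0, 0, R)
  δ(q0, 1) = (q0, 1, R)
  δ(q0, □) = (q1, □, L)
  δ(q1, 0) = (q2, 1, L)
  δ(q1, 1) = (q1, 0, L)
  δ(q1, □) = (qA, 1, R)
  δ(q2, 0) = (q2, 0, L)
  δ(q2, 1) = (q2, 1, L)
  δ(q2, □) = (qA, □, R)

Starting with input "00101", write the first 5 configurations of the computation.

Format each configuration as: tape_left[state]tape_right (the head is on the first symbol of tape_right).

Transitions applied:
Step 1: δ(q0, 0) = (q0, 0, R)
Step 2: δ(q0, 0) = (q0, 0, R)
Step 3: δ(q0, 1) = (q0, 1, R)
Step 4: δ(q0, 0) = (q0, 0, R)

The first 5 configurations are:
[q0]00101 ⊢ 0[q0]0101 ⊢ 00[q0]101 ⊢ 001[q0]01 ⊢ 0010[q0]1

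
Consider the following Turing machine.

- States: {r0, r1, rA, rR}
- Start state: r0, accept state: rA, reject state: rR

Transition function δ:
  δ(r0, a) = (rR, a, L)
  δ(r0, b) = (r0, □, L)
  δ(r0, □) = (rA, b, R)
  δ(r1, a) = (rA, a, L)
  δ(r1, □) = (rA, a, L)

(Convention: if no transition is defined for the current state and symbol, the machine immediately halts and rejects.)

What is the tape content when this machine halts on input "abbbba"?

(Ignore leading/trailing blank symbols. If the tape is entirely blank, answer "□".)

Execution trace:
Initial: [r0]abbbba
Step 1: δ(r0, a) = (rR, a, L) → [rR]□abbbba

The machine reaches the reject state rR and halts.

Final tape (ignoring leading/trailing blanks): abbbba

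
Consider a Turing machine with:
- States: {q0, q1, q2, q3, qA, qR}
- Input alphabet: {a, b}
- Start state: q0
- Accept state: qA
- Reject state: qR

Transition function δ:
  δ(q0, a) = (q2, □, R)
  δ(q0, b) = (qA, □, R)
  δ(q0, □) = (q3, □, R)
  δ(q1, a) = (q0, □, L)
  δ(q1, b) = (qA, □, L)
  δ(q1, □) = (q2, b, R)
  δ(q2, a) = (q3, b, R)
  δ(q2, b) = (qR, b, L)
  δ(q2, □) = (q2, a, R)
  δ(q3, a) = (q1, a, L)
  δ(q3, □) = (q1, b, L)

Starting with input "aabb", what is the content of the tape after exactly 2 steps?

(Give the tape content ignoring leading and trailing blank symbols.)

Execution trace:
Initial: [q0]aabb
Step 1: δ(q0, a) = (q2, □, R) → □[q2]abb
Step 2: δ(q2, a) = (q3, b, R) → □b[q3]bb

No transition is defined for δ(q3, b). By convention the machine halts and rejects.

After 2 steps, the tape (ignoring leading/trailing blanks) is: bbb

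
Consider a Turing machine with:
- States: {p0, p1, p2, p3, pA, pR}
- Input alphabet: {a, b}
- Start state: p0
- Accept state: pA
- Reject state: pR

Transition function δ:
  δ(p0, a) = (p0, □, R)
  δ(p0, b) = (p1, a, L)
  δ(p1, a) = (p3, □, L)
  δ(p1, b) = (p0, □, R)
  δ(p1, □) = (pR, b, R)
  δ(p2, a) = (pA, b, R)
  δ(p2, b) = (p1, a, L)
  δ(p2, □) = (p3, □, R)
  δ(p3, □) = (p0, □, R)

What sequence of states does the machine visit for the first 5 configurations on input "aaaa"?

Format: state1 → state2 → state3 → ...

Execution trace:
Initial: [p0]aaaa
Step 1: δ(p0, a) = (p0, □, R) → □[p0]aaa
Step 2: δ(p0, a) = (p0, □, R) → □□[p0]aa
Step 3: δ(p0, a) = (p0, □, R) → □□□[p0]a
Step 4: δ(p0, a) = (p0, □, R) → □□□□[p0]□

No transition is defined for δ(p0, □). By convention the machine halts and rejects.

State sequence: p0 → p0 → p0 → p0 → p0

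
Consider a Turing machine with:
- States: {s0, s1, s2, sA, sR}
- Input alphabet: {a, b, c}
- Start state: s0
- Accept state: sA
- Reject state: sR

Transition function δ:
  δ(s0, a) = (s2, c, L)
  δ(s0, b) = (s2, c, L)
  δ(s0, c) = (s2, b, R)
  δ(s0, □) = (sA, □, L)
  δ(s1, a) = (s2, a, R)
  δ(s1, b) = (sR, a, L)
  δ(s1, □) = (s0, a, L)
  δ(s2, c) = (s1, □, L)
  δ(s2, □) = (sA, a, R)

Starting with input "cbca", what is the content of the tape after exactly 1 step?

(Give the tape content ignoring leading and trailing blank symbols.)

Execution trace:
Initial: [s0]cbca
Step 1: δ(s0, c) = (s2, b, R) → b[s2]bca

No transition is defined for δ(s2, b). By convention the machine halts and rejects.

After 1 step, the tape (ignoring leading/trailing blanks) is: bbca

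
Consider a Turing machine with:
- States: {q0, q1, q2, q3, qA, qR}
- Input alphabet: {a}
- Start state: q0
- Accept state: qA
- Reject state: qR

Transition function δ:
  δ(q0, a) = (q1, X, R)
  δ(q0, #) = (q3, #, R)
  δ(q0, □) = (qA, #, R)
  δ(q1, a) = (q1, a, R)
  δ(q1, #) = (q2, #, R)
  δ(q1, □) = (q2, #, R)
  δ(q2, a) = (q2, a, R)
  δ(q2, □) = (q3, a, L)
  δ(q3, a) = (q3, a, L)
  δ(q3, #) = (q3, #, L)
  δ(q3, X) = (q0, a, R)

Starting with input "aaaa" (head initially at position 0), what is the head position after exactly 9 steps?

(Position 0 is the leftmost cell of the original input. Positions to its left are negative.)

Execution trace (head position shown):
Step 0: [q0]aaaa  (head at position 0)
Step 1: move right → X[q1]aaa  (head at position 1)
Step 2: move right → Xa[q1]aa  (head at position 2)
Step 3: move right → Xaa[q1]a  (head at position 3)
Step 4: move right → Xaaa[q1]□  (head at position 4)
Step 5: move right → Xaaa#[q2]□  (head at position 5)
Step 6: move left → Xaaa[q3]#a  (head at position 4)
Step 7: move left → Xaa[q3]a#a  (head at position 3)
Step 8: move left → Xa[q3]aa#a  (head at position 2)
Step 9: move left → X[q3]aaa#a  (head at position 1)

After 9 steps, the head is at position 1.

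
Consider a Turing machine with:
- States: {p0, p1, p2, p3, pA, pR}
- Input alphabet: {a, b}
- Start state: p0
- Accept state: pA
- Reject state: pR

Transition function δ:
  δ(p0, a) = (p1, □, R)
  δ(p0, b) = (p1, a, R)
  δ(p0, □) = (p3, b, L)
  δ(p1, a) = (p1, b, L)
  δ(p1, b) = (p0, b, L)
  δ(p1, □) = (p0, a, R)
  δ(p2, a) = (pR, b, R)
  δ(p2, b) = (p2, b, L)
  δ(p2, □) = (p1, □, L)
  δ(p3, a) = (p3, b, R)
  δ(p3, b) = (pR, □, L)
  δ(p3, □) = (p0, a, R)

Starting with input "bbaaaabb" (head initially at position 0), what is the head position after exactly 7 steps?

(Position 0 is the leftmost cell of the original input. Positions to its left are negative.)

Execution trace (head position shown):
Step 0: [p0]bbaaaabb  (head at position 0)
Step 1: move right → a[p1]baaaabb  (head at position 1)
Step 2: move left → [p0]abaaaabb  (head at position 0)
Step 3: move right → □[p1]baaaabb  (head at position 1)
Step 4: move left → [p0]□baaaabb  (head at position 0)
Step 5: move left → [p3]□bbaaaabb  (head at position -1)
Step 6: move right → a[p0]bbaaaabb  (head at position 0)
Step 7: move right → aa[p1]baaaabb  (head at position 1)

After 7 steps, the head is at position 1.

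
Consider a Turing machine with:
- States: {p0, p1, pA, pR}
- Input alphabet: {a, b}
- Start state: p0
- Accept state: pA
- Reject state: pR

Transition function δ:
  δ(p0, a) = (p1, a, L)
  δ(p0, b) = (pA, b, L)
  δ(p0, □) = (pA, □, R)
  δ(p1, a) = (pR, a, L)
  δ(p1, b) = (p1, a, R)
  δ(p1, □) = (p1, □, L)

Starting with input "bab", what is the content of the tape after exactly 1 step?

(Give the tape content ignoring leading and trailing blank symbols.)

Execution trace:
Initial: [p0]bab
Step 1: δ(p0, b) = (pA, b, L) → [pA]□bab

The machine reaches the accept state pA and halts.

After 1 step, the tape (ignoring leading/trailing blanks) is: bab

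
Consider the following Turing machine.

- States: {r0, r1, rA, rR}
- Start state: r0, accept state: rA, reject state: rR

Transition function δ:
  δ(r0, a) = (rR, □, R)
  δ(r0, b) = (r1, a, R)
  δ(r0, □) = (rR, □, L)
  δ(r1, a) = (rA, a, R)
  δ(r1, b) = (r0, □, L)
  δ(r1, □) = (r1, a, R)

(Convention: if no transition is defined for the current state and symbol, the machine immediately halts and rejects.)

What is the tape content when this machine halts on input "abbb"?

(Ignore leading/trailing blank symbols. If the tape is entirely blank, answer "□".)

Execution trace:
Initial: [r0]abbb
Step 1: δ(r0, a) = (rR, □, R) → □[rR]bbb

The machine reaches the reject state rR and halts.

Final tape (ignoring leading/trailing blanks): bbb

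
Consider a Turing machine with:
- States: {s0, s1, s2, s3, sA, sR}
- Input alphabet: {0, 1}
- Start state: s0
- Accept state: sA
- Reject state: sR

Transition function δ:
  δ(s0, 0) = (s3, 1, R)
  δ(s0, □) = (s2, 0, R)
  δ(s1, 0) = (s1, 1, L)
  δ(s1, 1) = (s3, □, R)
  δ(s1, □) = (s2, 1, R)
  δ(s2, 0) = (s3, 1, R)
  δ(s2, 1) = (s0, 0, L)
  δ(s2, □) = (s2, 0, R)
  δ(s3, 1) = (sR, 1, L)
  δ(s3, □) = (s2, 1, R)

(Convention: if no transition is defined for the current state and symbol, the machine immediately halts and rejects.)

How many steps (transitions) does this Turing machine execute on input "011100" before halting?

Execution trace:
Initial: [s0]011100
Step 1: δ(s0, 0) = (s3, 1, R) → 1[s3]11100
Step 2: δ(s3, 1) = (sR, 1, L) → [sR]111100

The machine reaches the reject state sR and halts.

The machine executed 2 steps before halting.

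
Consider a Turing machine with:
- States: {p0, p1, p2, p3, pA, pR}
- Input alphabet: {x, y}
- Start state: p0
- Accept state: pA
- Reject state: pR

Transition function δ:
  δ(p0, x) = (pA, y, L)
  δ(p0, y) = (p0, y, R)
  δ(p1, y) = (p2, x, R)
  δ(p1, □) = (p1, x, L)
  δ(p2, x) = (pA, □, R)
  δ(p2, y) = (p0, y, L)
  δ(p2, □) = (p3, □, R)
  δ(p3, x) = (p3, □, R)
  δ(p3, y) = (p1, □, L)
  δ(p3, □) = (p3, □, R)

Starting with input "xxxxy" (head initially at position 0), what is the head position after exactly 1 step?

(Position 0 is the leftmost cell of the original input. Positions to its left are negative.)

Execution trace (head position shown):
Step 0: [p0]xxxxy  (head at position 0)
Step 1: move left → [pA]□yxxxy  (head at position -1)

After 1 step, the head is at position -1.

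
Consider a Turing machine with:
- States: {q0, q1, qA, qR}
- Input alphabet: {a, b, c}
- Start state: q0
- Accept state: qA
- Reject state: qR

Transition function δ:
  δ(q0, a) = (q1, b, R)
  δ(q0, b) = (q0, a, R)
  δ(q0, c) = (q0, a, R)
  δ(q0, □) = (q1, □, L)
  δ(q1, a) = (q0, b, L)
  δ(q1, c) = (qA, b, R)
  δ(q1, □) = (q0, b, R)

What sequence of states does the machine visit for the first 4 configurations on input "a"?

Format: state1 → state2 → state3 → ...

Execution trace:
Initial: [q0]a
Step 1: δ(q0, a) = (q1, b, R) → b[q1]□
Step 2: δ(q1, □) = (q0, b, R) → bb[q0]□
Step 3: δ(q0, □) = (q1, □, L) → b[q1]b□

No transition is defined for δ(q1, b). By convention the machine halts and rejects.

State sequence: q0 → q1 → q0 → q1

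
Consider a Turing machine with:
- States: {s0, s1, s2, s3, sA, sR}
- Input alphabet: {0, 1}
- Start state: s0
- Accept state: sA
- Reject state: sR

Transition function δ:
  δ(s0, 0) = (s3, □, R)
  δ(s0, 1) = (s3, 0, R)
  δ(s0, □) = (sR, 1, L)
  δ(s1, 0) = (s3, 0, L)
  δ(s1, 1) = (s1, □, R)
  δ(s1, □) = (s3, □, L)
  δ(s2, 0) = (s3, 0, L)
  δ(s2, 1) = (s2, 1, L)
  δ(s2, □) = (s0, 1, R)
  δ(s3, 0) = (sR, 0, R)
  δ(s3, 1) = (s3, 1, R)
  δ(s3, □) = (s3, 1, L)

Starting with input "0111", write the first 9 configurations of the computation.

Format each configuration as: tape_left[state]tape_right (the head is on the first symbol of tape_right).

Transitions applied:
Step 1: δ(s0, 0) = (s3, □, R)
Step 2: δ(s3, 1) = (s3, 1, R)
Step 3: δ(s3, 1) = (s3, 1, R)
Step 4: δ(s3, 1) = (s3, 1, R)
Step 5: δ(s3, □) = (s3, 1, L)
Step 6: δ(s3, 1) = (s3, 1, R)
Step 7: δ(s3, 1) = (s3, 1, R)
Step 8: δ(s3, □) = (s3, 1, L)

The first 9 configurations are:
[s0]0111 ⊢ □[s3]111 ⊢ □1[s3]11 ⊢ □11[s3]1 ⊢ □111[s3]□ ⊢ □11[s3]11 ⊢ □111[s3]1 ⊢ □1111[s3]□ ⊢ □111[s3]11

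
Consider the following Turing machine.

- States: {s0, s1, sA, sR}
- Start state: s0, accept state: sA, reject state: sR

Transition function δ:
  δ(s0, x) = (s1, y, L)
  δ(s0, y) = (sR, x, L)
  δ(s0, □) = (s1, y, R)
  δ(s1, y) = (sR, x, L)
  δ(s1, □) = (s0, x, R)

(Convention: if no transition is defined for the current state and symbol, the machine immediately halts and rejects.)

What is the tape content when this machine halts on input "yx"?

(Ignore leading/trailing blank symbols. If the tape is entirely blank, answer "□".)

Execution trace:
Initial: [s0]yx
Step 1: δ(s0, y) = (sR, x, L) → [sR]□xx

The machine reaches the reject state sR and halts.

Final tape (ignoring leading/trailing blanks): xx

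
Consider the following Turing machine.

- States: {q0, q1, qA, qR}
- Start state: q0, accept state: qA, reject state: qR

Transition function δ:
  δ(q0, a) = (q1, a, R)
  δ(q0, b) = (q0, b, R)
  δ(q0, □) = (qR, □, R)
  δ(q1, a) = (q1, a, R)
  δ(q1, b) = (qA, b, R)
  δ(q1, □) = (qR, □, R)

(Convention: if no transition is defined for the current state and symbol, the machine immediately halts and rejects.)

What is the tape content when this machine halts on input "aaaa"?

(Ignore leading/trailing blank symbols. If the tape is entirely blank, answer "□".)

Execution trace:
Initial: [q0]aaaa
Step 1: δ(q0, a) = (q1, a, R) → a[q1]aaa
Step 2: δ(q1, a) = (q1, a, R) → aa[q1]aa
Step 3: δ(q1, a) = (q1, a, R) → aaa[q1]a
Step 4: δ(q1, a) = (q1, a, R) → aaaa[q1]□
Step 5: δ(q1, □) = (qR, □, R) → aaaa□[qR]□

The machine reaches the reject state qR and halts.

Final tape (ignoring leading/trailing blanks): aaaa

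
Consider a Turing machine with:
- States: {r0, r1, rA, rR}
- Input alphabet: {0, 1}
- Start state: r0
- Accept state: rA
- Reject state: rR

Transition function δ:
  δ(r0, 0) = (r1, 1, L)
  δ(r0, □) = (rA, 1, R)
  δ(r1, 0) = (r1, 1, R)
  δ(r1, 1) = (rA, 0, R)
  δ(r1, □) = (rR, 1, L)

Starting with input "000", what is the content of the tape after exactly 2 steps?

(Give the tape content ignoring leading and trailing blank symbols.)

Execution trace:
Initial: [r0]000
Step 1: δ(r0, 0) = (r1, 1, L) → [r1]□100
Step 2: δ(r1, □) = (rR, 1, L) → [rR]□1100

The machine reaches the reject state rR and halts.

After 2 steps, the tape (ignoring leading/trailing blanks) is: 1100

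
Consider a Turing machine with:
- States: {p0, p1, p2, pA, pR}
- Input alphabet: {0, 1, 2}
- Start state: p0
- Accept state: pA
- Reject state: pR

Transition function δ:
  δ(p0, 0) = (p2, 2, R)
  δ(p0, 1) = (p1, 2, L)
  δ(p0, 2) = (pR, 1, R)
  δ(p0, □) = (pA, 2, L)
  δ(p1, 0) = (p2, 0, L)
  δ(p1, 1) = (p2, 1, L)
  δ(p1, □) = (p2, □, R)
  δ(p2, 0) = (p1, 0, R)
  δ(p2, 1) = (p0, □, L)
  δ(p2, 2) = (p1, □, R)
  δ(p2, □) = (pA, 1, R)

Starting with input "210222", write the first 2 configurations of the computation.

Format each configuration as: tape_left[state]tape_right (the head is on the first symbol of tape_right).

Transitions applied:
Step 1: δ(p0, 2) = (pR, 1, R)

The first 2 configurations are:
[p0]210222 ⊢ 1[pR]10222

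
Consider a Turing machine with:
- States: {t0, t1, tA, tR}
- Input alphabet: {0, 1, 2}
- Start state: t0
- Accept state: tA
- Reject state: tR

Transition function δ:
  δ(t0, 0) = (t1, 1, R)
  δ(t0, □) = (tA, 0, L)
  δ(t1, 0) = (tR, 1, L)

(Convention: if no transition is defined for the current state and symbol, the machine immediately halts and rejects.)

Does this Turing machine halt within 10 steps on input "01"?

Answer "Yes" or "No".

Execution trace:
Initial: [t0]01
Step 1: δ(t0, 0) = (t1, 1, R) → 1[t1]1

No transition is defined for δ(t1, 1). By convention the machine halts and rejects.
The machine halted after 1 step (within the 10-step bound).

Answer: Yes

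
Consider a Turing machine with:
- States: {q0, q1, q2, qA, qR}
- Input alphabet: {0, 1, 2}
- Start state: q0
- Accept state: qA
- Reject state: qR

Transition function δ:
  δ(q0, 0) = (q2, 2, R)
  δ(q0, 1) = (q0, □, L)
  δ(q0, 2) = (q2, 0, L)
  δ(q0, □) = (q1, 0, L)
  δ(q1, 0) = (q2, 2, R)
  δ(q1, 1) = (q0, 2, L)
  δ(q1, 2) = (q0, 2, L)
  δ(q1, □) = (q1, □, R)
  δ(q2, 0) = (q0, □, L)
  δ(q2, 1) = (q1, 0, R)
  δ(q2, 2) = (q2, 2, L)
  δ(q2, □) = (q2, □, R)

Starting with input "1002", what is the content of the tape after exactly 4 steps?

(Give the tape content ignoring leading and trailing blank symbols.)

Execution trace:
Initial: [q0]1002
Step 1: δ(q0, 1) = (q0, □, L) → [q0]□□002
Step 2: δ(q0, □) = (q1, 0, L) → [q1]□0□002
Step 3: δ(q1, □) = (q1, □, R) → □[q1]0□002
Step 4: δ(q1, 0) = (q2, 2, R) → □2[q2]□002

After 4 steps, the tape (ignoring leading/trailing blanks) is: 2□002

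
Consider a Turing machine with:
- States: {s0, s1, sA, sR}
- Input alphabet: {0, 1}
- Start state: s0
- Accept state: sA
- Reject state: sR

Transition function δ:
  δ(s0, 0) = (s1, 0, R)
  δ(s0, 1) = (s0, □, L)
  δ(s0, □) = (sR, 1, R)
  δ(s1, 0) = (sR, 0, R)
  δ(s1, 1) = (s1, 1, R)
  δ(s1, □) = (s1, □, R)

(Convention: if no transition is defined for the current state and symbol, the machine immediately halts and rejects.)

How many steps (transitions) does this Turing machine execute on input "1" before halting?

Execution trace:
Initial: [s0]1
Step 1: δ(s0, 1) = (s0, □, L) → [s0]□□
Step 2: δ(s0, □) = (sR, 1, R) → 1[sR]□

The machine reaches the reject state sR and halts.

The machine executed 2 steps before halting.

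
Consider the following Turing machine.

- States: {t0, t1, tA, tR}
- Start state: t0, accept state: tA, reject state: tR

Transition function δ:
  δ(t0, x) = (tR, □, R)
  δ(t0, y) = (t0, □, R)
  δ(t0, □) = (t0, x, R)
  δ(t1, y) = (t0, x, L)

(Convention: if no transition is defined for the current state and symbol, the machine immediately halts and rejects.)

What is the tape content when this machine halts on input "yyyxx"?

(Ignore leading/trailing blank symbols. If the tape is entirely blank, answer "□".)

Execution trace:
Initial: [t0]yyyxx
Step 1: δ(t0, y) = (t0, □, R) → □[t0]yyxx
Step 2: δ(t0, y) = (t0, □, R) → □□[t0]yxx
Step 3: δ(t0, y) = (t0, □, R) → □□□[t0]xx
Step 4: δ(t0, x) = (tR, □, R) → □□□□[tR]x

The machine reaches the reject state tR and halts.

Final tape (ignoring leading/trailing blanks): x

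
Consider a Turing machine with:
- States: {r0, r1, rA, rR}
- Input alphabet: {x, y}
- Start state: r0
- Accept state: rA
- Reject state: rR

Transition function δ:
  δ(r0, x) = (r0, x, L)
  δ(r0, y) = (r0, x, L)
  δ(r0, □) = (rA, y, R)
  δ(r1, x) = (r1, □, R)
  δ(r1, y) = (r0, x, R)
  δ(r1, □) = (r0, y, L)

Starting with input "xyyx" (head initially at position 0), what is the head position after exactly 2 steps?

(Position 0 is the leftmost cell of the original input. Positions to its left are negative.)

Execution trace (head position shown):
Step 0: [r0]xyyx  (head at position 0)
Step 1: move left → [r0]□xyyx  (head at position -1)
Step 2: move right → y[rA]xyyx  (head at position 0)

After 2 steps, the head is at position 0.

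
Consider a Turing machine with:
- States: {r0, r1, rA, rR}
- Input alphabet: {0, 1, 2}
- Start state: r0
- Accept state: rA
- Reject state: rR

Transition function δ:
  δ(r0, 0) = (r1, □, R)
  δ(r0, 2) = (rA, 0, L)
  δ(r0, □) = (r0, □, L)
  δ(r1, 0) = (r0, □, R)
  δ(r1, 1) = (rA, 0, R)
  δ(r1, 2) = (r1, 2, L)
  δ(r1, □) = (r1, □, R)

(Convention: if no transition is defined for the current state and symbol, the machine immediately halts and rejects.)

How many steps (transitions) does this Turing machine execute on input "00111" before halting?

Execution trace:
Initial: [r0]00111
Step 1: δ(r0, 0) = (r1, □, R) → □[r1]0111
Step 2: δ(r1, 0) = (r0, □, R) → □□[r0]111

No transition is defined for δ(r0, 1). By convention the machine halts and rejects.

The machine executed 2 steps before halting.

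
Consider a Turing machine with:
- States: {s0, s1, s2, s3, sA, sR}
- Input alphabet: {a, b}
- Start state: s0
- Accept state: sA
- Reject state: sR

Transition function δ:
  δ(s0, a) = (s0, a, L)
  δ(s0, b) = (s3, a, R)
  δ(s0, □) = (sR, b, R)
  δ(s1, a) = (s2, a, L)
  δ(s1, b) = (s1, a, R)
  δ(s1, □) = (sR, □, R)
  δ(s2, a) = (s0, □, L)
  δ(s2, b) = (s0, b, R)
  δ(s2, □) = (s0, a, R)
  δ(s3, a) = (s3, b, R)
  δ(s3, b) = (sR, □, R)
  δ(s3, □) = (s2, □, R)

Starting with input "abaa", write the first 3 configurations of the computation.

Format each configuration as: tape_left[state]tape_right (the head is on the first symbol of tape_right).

Transitions applied:
Step 1: δ(s0, a) = (s0, a, L)
Step 2: δ(s0, □) = (sR, b, R)

The first 3 configurations are:
[s0]abaa ⊢ [s0]□abaa ⊢ b[sR]abaa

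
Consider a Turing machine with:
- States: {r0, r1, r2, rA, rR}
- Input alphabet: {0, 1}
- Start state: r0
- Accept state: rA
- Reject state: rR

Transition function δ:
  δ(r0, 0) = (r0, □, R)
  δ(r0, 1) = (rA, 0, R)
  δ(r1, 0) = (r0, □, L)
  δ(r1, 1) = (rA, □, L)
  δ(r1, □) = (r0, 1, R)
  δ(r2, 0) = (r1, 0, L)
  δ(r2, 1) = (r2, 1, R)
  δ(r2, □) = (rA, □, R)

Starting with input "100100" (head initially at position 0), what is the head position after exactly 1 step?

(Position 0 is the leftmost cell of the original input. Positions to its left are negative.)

Execution trace (head position shown):
Step 0: [r0]100100  (head at position 0)
Step 1: move right → 0[rA]00100  (head at position 1)

After 1 step, the head is at position 1.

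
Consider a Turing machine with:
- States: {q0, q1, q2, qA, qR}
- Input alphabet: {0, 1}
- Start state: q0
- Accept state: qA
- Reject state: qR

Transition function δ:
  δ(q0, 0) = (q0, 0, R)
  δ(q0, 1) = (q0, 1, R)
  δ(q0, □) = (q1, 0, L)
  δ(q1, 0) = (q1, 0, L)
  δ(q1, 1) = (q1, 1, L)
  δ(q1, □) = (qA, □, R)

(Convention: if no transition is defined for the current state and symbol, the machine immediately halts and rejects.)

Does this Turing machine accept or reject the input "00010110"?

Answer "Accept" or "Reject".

Execution trace:
Initial: [q0]00010110
Step 1: δ(q0, 0) = (q0, 0, R) → 0[q0]0010110
Step 2: δ(q0, 0) = (q0, 0, R) → 00[q0]010110
Step 3: δ(q0, 0) = (q0, 0, R) → 000[q0]10110
Step 4: δ(q0, 1) = (q0, 1, R) → 0001[q0]0110
Step 5: δ(q0, 0) = (q0, 0, R) → 00010[q0]110
Step 6: δ(q0, 1) = (q0, 1, R) → 000101[q0]10
Step 7: δ(q0, 1) = (q0, 1, R) → 0001011[q0]0
Step 8: δ(q0, 0) = (q0, 0, R) → 00010110[q0]□
Step 9: δ(q0, □) = (q1, 0, L) → 0001011[q1]00
Step 10: δ(q1, 0) = (q1, 0, L) → 000101[q1]100
Step 11: δ(q1, 1) = (q1, 1, L) → 00010[q1]1100
Step 12: δ(q1, 1) = (q1, 1, L) → 0001[q1]01100
Step 13: δ(q1, 0) = (q1, 0, L) → 000[q1]101100
Step 14: δ(q1, 1) = (q1, 1, L) → 00[q1]0101100
Step 15: δ(q1, 0) = (q1, 0, L) → 0[q1]00101100
Step 16: δ(q1, 0) = (q1, 0, L) → [q1]000101100
Step 17: δ(q1, 0) = (q1, 0, L) → [q1]□000101100
Step 18: δ(q1, □) = (qA, □, R) → □[qA]000101100

The machine reaches the accept state qA and halts.

Answer: Accept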